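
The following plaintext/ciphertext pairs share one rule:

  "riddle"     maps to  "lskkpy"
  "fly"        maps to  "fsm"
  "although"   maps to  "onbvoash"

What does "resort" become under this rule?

ayvzly

The word is reversed, then every letter is shifted forward by 7.
For resort: reverse → troser; then shift: t+7=a, r+7=y, o+7=v, s+7=z, e+7=l, r+7=y.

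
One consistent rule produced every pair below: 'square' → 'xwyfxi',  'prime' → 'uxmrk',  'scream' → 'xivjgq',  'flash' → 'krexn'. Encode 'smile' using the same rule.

xsmqk

Shifts by position in square: pos 0: s→x (+5), pos 1: q→w (+6), pos 2: u→y (+4), pos 3: a→f (+5), pos 4: r→x (+6), pos 5: e→i (+4) — repeating every 3. It's a Vigenère-style cipher with numeric key [5,6,4]: position i shifts by key[i mod 3].
On smile: s+5=x, m+6=s, i+4=m, l+5=q, e+6=k.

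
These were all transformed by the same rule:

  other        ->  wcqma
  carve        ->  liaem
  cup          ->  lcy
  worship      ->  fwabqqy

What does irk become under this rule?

qat

The shift depends on letter class: consonant t→c is +9, but vowel o→w is +8. Two shifts are in play — +8 for a/e/i/o/u, +9 for every other letter.
For irk: i(vowel)+8=q, r(cons)+9=a, k(cons)+9=t.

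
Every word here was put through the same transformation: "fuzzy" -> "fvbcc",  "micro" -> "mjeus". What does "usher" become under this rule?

In fuzzy: f→f is +0, u→v is +1, z→b is +2, z→c is +3 — the shift increases by 1 each position. Letter i (0-indexed) is shifted by i+0, so successive shifts are 0, 1, 2, ….
On usher: u+0=u, s+1=t, h+2=j, e+3=h, r+4=v.

utjhv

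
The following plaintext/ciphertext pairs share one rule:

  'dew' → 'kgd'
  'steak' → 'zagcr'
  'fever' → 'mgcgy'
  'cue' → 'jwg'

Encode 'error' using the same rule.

gyyqy

The shift depends on letter class: consonant d→k is +7, but vowel e→g is +2. The rule splits by letter class: vowels +2, consonants +7.
For error: e(vowel)+2=g, r(cons)+7=y, r(cons)+7=y, o(vowel)+2=q, r(cons)+7=y.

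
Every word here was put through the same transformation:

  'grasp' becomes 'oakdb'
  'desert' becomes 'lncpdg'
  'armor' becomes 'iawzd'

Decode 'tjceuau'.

The shift increases by 1 at each position, starting from +8: 8, 9, 10, ….
Undoing it on tjceuau: t−8=l, j−9=a, c−10=s, e−11=t, u−12=i, a−13=n, u−14=g.

lasting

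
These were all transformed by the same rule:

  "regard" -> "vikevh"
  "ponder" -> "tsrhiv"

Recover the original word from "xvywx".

This is a Caesar cipher with shift 4.
Undoing it on xvywx: x−4=t, v−4=r, y−4=u, w−4=s, x−4=t.

trust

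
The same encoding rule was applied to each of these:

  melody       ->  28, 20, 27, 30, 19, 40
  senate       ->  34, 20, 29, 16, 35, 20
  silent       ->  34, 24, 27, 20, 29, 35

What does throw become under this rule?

35, 23, 33, 30, 38

m is letter #13 and maps to 28: an offset of 15. Letters become their 1-based position plus 15 (so a→16, b→17, …).
On throw: t=20→35, h=8→23, r=18→33, o=15→30, w=23→38.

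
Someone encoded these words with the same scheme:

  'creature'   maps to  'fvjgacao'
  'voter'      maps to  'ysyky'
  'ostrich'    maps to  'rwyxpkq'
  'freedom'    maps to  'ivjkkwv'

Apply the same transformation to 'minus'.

pmsaz

In creature: c→f is +3, r→v is +4, e→j is +5, a→g is +6 — the shift increases by 1 each position. Letter i (0-indexed) is shifted by i+3, so successive shifts are 3, 4, 5, ….
Applying it to minus: m+3=p, i+4=m, n+5=s, u+6=a, s+7=z.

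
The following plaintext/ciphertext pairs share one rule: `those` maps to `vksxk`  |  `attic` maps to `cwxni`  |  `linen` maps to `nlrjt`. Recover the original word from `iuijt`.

In those: t→v is +2, h→k is +3, o→s is +4, s→x is +5 — the shift increases by 1 each position. The shift increases by 1 at each position, starting from +2: 2, 3, 4, ….
Decoding iuijt: i−2=g, u−3=r, i−4=e, j−5=e, t−6=n.

green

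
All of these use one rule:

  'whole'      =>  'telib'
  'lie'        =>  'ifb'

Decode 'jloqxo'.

This is a Caesar cipher with shift 23.
Reversing it on jloqxo: j−23=m, l−23=o, o−23=r, q−23=t, x−23=a, o−23=r.

mortar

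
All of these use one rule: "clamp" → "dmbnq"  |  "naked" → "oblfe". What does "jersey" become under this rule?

kfstfz

Each letter is shifted forward by 1 in the alphabet (a Caesar shift of +1).
For jersey: j+1=k, e+1=f, r+1=s, s+1=t, e+1=f, y+1=z.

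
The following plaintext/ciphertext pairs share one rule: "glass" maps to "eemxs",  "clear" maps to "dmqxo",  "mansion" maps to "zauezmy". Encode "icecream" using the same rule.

ymqdoqou

Read the word backwards and shift each letter +12.
On icecream: reverse → maerceci; then shift: m+12=y, a+12=m, e+12=q, r+12=d, c+12=o, e+12=q, c+12=o, i+12=u.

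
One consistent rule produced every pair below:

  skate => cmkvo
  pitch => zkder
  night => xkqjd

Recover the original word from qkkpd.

Shifts by position in skate: pos 0: s→c (+10), pos 1: k→m (+2), pos 2: a→k (+10), pos 3: t→v (+2) — repeating every 2. The shifts repeat in a cycle of length 2: positions 0,1,… shift by +10, +2, then the pattern repeats.
Reversing it on qkkpd: q−10=g, k−2=i, k−10=a, p−2=n, d−10=t.

giant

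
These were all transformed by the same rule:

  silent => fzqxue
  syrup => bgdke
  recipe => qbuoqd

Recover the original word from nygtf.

Read the word backwards and shift each letter +12.
Reversing it on nygtf: shift back: n−12=b, y−12=m, g−12=u, t−12=h, f−12=t → bmuht; then reverse → thumb.

thumb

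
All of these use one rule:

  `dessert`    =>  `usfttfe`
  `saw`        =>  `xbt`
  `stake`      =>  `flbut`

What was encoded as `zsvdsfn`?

The output letters match the input read backwards, each shifted +1: dessert reversed is tressed. Read the word backwards and shift each letter +1.
Reversing it on zsvdsfn: shift back: z−1=y, s−1=r, v−1=u, d−1=c, s−1=r, f−1=e, n−1=m → yrucrem; then reverse → mercury.

mercury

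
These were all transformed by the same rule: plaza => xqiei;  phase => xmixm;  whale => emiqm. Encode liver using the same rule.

tndjz

Shifts by position in plaza: pos 0: p→x (+8), pos 1: l→q (+5), pos 2: a→i (+8), pos 3: z→e (+5) — repeating every 2. A repeating key of period 2 is used — shifts +8, +5 over and over.
Applying it to liver: l+8=t, i+5=n, v+8=d, e+5=j, r+8=z.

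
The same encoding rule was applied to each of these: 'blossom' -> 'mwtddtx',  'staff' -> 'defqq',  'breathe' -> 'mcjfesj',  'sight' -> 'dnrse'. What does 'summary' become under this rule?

dzxxfcj

The shift depends on letter class: consonant b→m is +11, but vowel o→t is +5. The rule splits by letter class: vowels +5, consonants +11.
For summary: s(cons)+11=d, u(vowel)+5=z, m(cons)+11=x, m(cons)+11=x, a(vowel)+5=f, r(cons)+11=c, y(cons)+11=j.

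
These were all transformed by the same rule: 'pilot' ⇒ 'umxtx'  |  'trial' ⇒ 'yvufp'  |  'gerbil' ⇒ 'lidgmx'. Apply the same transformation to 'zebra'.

einwe

Shifts by position in pilot: pos 0: p→u (+5), pos 1: i→m (+4), pos 2: l→x (+12), pos 3: o→t (+5), pos 4: t→x (+4) — repeating every 3. A repeating key of period 3 is used — shifts +5, +4, +12 over and over.
On zebra: z+5=e, e+4=i, b+12=n, r+5=w, a+4=e.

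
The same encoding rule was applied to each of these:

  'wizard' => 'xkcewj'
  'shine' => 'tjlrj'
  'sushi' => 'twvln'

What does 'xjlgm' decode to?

In wizard: w→x is +1, i→k is +2, z→c is +3, a→e is +4 — the shift increases by 1 each position. Each letter shifts forward by (position + 1), i.e. 1, 2, 3, … — the shift grows by one for each successive letter.
Decoding xjlgm: x−1=w, j−2=h, l−3=i, g−4=c, m−5=h.

which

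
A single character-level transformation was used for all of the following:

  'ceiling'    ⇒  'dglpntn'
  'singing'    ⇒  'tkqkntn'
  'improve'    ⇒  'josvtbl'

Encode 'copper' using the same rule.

In ceiling: c→d is +1, e→g is +2, i→l is +3, l→p is +4 — the shift increases by 1 each position. The shift increases by 1 at each position, starting from +1: 1, 2, 3, ….
For copper: c+1=d, o+2=q, p+3=s, p+4=t, e+5=j, r+6=x.

dqstjx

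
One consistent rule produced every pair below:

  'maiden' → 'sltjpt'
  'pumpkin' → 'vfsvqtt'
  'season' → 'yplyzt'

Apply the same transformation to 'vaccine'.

The shift depends on letter class: consonant m→s is +6, but vowel a→l is +11. Two shifts are in play — +11 for a/e/i/o/u, +6 for every other letter.
Applying it to vaccine: v(cons)+6=b, a(vowel)+11=l, c(cons)+6=i, c(cons)+6=i, i(vowel)+11=t, n(cons)+6=t, e(vowel)+11=p.

bliittp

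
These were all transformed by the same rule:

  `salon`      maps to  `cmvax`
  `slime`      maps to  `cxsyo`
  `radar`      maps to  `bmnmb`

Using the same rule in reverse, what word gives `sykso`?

image

Shifts by position in salon: pos 0: s→c (+10), pos 1: a→m (+12), pos 2: l→v (+10), pos 3: o→a (+12) — repeating every 2. A repeating key of period 2 is used — shifts +10, +12 over and over.
Reversing it on sykso: s−10=i, y−12=m, k−10=a, s−12=g, o−10=e.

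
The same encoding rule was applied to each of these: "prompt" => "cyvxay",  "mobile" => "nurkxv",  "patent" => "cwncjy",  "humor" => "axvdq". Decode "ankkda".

rubber

Two steps: reverse the string, then apply a Caesar shift of +9.
Undoing it on ankkda: shift back: a−9=r, n−9=e, k−9=b, k−9=b, d−9=u, a−9=r → rebbur; then reverse → rubber.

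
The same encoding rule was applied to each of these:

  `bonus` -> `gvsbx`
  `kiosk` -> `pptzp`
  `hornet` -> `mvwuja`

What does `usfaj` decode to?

Shifts by position in bonus: pos 0: b→g (+5), pos 1: o→v (+7), pos 2: n→s (+5), pos 3: u→b (+7) — repeating every 2. A repeating key of period 2 is used — shifts +5, +7 over and over.
Undoing it on usfaj: u−5=p, s−7=l, f−5=a, a−7=t, j−5=e.

plate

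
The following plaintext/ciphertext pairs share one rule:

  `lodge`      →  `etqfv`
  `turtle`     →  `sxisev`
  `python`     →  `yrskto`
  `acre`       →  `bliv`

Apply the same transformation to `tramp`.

sibjy

l(11)→e(4) and o(14)→t(19) fit y≡5x+1 (mod 26); the inverse of 5 mod 26 is 21. Each letter's alphabet position (a=0..z=25) is mapped through 5·x+1 mod 26 — an affine cipher.
Applying it to tramp: t(19)→5·19+1≡18=s; r(17)→5·17+1≡8=i; a(0)→5·0+1≡1=b; m(12)→5·12+1≡9=j; p(15)→5·15+1≡24=y (all mod 26).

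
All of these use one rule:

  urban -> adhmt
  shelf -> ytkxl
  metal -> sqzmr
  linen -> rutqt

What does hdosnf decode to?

bright

Shifts by position in urban: pos 0: u→a (+6), pos 1: r→d (+12), pos 2: b→h (+6), pos 3: a→m (+12) — repeating every 2. It's a Vigenère-style cipher with numeric key [6,12]: position i shifts by key[i mod 2].
Decoding hdosnf: h−6=b, d−12=r, o−6=i, s−12=g, n−6=h, f−12=t.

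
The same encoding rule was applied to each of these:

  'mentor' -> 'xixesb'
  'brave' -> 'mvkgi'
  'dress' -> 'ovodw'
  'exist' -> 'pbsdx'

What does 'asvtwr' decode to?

polish

A repeating key of period 3 is used — shifts +11, +4, +10 over and over.
Reversing it on asvtwr: a−11=p, s−4=o, v−10=l, t−11=i, w−4=s, r−10=h.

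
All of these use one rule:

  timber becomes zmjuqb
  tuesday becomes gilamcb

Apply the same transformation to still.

The output letters match the input read backwards, each shifted +8: timber reversed is rebmit. The word is reversed, then every letter is shifted forward by 8.
On still: reverse → llits; then shift: l+8=t, l+8=t, i+8=q, t+8=b, s+8=a.

ttqba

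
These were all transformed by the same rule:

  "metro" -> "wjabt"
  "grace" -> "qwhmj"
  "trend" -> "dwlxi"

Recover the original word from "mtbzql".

couple

Shifts by position in metro: pos 0: m→w (+10), pos 1: e→j (+5), pos 2: t→a (+7), pos 3: r→b (+10), pos 4: o→t (+5) — repeating every 3. The shifts repeat in a cycle of length 3: positions 0,1,… shift by +10, +5, +7, then the pattern repeats.
Undoing it on mtbzql: m−10=c, t−5=o, b−7=u, z−10=p, q−5=l, l−7=e.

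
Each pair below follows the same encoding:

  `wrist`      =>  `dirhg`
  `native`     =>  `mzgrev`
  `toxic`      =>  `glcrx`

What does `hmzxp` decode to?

snack

Letters are reflected about the middle of the alphabet (position → 25−position): Atbash.
Undoing it on hmzxp: h↔s, m↔n, z↔a, x↔c, p↔k.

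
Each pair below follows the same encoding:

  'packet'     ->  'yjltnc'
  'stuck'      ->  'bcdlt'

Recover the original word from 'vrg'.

mix

Each letter is shifted forward by 9 in the alphabet (a Caesar shift of +9).
Decoding vrg: v−9=m, r−9=i, g−9=x.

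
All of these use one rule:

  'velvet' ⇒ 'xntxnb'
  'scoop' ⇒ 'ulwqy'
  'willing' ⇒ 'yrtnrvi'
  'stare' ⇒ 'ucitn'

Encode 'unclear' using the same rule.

wwknnit

Shifts by position in velvet: pos 0: v→x (+2), pos 1: e→n (+9), pos 2: l→t (+8), pos 3: v→x (+2), pos 4: e→n (+9), pos 5: t→b (+8) — repeating every 3. The shifts repeat in a cycle of length 3: positions 0,1,… shift by +2, +9, +8, then the pattern repeats.
On unclear: u+2=w, n+9=w, c+8=k, l+2=n, e+9=n, a+8=i, r+2=t.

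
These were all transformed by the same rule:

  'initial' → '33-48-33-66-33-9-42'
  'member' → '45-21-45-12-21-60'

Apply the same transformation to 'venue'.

i(#9)→33 and n(#14)→48: differences scale by 3, so n = 3·pos + 6. Each letter becomes 3×(its alphabet position, a=1..z=26) + 6.
For venue: v=22→72, e=5→21, n=14→48, u=21→69, e=5→21.

72-21-48-69-21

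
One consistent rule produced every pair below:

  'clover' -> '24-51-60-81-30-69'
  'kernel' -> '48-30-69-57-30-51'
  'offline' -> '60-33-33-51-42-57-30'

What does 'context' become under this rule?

24-60-57-75-30-87-75

c(#3)→24 and l(#12)→51: differences scale by 3, so n = 3·pos + 15. With a=1..z=26, the number is 3·pos + 15.
For context: c=3→24, o=15→60, n=14→57, t=20→75, e=5→30, x=24→87, t=20→75.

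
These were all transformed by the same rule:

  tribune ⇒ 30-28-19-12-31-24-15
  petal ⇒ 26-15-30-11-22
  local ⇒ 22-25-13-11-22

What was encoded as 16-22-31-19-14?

t is letter #20 and maps to 30: an offset of 10. Letters become their 1-based position plus 10 (so a→11, b→12, …).
Undoing it on 16-22-31-19-14: 16→(16−10)÷1=6=f, 22→(22−10)÷1=12=l, 31→(31−10)÷1=21=u, 19→(19−10)÷1=9=i, 14→(14−10)÷1=4=d.

fluid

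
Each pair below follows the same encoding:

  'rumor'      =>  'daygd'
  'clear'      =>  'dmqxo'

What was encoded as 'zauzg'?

Read the word backwards and shift each letter +12.
Undoing it on zauzg: shift back: z−12=n, a−12=o, u−12=i, z−12=n, g−12=u → noinu; then reverse → union.

union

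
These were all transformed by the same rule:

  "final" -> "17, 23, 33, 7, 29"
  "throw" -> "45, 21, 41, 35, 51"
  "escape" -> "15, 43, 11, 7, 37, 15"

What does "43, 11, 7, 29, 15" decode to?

scale

The formula is n = 2×(alphabet index, a=1) + 5.
Reversing it on 43, 11, 7, 29, 15: 43→(43−5)÷2=19=s, 11→(11−5)÷2=3=c, 7→(7−5)÷2=1=a, 29→(29−5)÷2=12=l, 15→(15−5)÷2=5=e.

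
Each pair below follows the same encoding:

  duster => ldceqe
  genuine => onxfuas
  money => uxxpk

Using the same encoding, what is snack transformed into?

awknw

The shift increases by 1 at each position, starting from +8: 8, 9, 10, ….
For snack: s+8=a, n+9=w, a+10=k, c+11=n, k+12=w.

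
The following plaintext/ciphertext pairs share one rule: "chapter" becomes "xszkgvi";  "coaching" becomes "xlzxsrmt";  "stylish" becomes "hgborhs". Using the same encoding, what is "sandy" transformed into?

hzmwb

Each pair mirrors across the alphabet (c↔x, h↔s, a↔z): positions sum to 25. Letters are reflected about the middle of the alphabet (position → 25−position): Atbash.
On sandy: s↔h, a↔z, n↔m, d↔w, y↔b.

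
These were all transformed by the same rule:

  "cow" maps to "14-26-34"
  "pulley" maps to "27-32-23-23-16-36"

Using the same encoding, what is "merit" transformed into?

c is letter #3 and maps to 14: an offset of 11. The number is (letter's place in the alphabet, a=1) + 11.
On merit: m=13→24, e=5→16, r=18→29, i=9→20, t=20→31.

24-16-29-20-31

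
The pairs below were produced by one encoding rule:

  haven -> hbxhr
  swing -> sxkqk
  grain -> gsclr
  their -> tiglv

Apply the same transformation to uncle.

uoeoi

In haven: h→h is +0, a→b is +1, v→x is +2, e→h is +3 — the shift increases by 1 each position. The shift increases by 1 at each position, starting from +0: 0, 1, 2, ….
Applying it to uncle: u+0=u, n+1=o, c+2=e, l+3=o, e+4=i.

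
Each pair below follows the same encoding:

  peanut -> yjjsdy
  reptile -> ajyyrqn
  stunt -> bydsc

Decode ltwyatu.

control

A repeating key of period 2 is used — shifts +9, +5 over and over.
Reversing it on ltwyatu: l−9=c, t−5=o, w−9=n, y−5=t, a−9=r, t−5=o, u−9=l.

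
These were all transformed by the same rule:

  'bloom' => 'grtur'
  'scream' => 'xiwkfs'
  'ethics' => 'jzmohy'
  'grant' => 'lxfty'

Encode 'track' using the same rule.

Shifts by position in bloom: pos 0: b→g (+5), pos 1: l→r (+6), pos 2: o→t (+5), pos 3: o→u (+6) — repeating every 2. A repeating key of period 2 is used — shifts +5, +6 over and over.
On track: t+5=y, r+6=x, a+5=f, c+6=i, k+5=p.

yxfip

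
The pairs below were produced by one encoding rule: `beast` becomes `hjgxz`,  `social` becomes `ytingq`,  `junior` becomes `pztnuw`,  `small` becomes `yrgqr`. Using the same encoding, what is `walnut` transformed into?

Shifts by position in beast: pos 0: b→h (+6), pos 1: e→j (+5), pos 2: a→g (+6), pos 3: s→x (+5) — repeating every 2. It's a Vigenère-style cipher with numeric key [6,5]: position i shifts by key[i mod 2].
On walnut: w+6=c, a+5=f, l+6=r, n+5=s, u+6=a, t+5=y.

cfrsay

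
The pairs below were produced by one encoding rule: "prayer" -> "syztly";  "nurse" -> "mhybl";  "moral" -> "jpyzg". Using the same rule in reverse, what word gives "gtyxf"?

lyric

p(15)→s(18) and r(17)→y(24) fit y≡3x+25 (mod 26); the inverse of 3 mod 26 is 9. Treating letters as 0–25, the rule is x ↦ 3x + 25 (mod 26).
Undoing it on gtyxf: g(6)→9·(6−25)≡11=l; t(19)→9·(19−25)≡24=y; y(24)→9·(24−25)≡17=r; x(23)→9·(23−25)≡8=i; f(5)→9·(5−25)≡2=c (all mod 26).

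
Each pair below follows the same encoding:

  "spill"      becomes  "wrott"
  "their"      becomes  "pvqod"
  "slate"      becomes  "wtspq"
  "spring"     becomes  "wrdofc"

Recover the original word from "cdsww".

s(18)→w(22) and p(15)→r(17) fit y≡19x+18 (mod 26); the inverse of 19 mod 26 is 11. Each letter's alphabet position (a=0..z=25) is mapped through 19·x+18 mod 26 — an affine cipher.
Reversing it on cdsww: c(2)→11·(2−18)≡6=g; d(3)→11·(3−18)≡17=r; s(18)→11·(18−18)≡0=a; w(22)→11·(22−18)≡18=s; w(22)→11·(22−18)≡18=s (all mod 26).

grass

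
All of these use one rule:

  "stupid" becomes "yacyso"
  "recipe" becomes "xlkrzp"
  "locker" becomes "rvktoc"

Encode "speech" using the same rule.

ywmnms

In stupid: s→y is +6, t→a is +7, u→c is +8, p→y is +9 — the shift increases by 1 each position. Each letter shifts forward by (position + 6), i.e. 6, 7, 8, … — the shift grows by one for each successive letter.
Applying it to speech: s+6=y, p+7=w, e+8=m, e+9=n, c+10=m, h+11=s.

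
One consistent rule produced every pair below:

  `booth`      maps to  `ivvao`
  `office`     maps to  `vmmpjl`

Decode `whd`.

paw

Compare letters: b→i is +7, o→v is +7, o→v is +7 — a constant shift. It's a constant shift of +7 (ROT7).
Reversing it on whd: w−7=p, h−7=a, d−7=w.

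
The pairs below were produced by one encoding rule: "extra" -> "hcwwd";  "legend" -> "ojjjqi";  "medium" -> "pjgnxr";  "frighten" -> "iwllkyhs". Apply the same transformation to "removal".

A repeating key of period 2 is used — shifts +3, +5 over and over.
For removal: r+3=u, e+5=j, m+3=p, o+5=t, v+3=y, a+5=f, l+3=o.

ujptyfo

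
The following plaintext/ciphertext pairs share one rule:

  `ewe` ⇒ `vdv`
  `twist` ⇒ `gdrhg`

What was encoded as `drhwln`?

wisdom

This is the alphabet-reversal cipher (Atbash): a becomes z, b becomes y, etc.
Undoing it on drhwln: d↔w, r↔i, h↔s, w↔d, l↔o, n↔m.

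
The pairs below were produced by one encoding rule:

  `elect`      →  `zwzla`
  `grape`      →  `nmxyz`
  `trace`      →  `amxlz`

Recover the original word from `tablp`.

e(4)→z(25) and l(11)→w(22) fit y≡7x+23 (mod 26); the inverse of 7 mod 26 is 15. Treating letters as 0–25, the rule is x ↦ 7x + 23 (mod 26).
Reversing it on tablp: t(19)→15·(19−23)≡18=s; a(0)→15·(0−23)≡19=t; b(1)→15·(1−23)≡8=i; l(11)→15·(11−23)≡2=c; p(15)→15·(15−23)≡10=k (all mod 26).

stick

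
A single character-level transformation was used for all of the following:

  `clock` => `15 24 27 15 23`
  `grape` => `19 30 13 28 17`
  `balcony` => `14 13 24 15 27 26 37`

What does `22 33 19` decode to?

jug

c is letter #3 and maps to 15: an offset of 12. The number is (letter's place in the alphabet, a=1) + 12.
Undoing it on 22 33 19: 22→(22−12)÷1=10=j, 33→(33−12)÷1=21=u, 19→(19−12)÷1=7=g.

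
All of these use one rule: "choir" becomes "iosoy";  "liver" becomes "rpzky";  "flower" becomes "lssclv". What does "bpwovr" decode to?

A repeating key of period 3 is used — shifts +6, +7, +4 over and over.
Decoding bpwovr: b−6=v, p−7=i, w−4=s, o−6=i, v−7=o, r−4=n.

vision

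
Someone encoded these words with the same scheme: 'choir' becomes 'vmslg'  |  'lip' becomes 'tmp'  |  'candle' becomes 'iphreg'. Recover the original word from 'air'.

The output letters match the input read backwards, each shifted +4: choir reversed is riohc. Read the word backwards and shift each letter +4.
Decoding air: shift back: a−4=w, i−4=e, r−4=n → wen; then reverse → new.

new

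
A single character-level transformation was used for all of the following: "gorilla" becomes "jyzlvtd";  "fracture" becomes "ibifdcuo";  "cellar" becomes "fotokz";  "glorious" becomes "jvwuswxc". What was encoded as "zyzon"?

Shifts by position in gorilla: pos 0: g→j (+3), pos 1: o→y (+10), pos 2: r→z (+8), pos 3: i→l (+3), pos 4: l→v (+10), pos 5: l→t (+8) — repeating every 3. The shifts repeat in a cycle of length 3: positions 0,1,… shift by +3, +10, +8, then the pattern repeats.
Reversing it on zyzon: z−3=w, y−10=o, z−8=r, o−3=l, n−10=d.

world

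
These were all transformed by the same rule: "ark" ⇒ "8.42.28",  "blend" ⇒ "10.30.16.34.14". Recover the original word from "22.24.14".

With a=1..z=26, the number is 2·pos + 6.
Undoing it on 22.24.14: 22→(22−6)÷2=8=h, 24→(24−6)÷2=9=i, 14→(14−6)÷2=4=d.

hid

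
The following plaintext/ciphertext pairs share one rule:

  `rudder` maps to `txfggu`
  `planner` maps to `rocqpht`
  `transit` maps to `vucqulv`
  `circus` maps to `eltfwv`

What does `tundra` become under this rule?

Shifts by position in rudder: pos 0: r→t (+2), pos 1: u→x (+3), pos 2: d→f (+2), pos 3: d→g (+3) — repeating every 2. The shifts repeat in a cycle of length 2: positions 0,1,… shift by +2, +3, then the pattern repeats.
On tundra: t+2=v, u+3=x, n+2=p, d+3=g, r+2=t, a+3=d.

vxpgtd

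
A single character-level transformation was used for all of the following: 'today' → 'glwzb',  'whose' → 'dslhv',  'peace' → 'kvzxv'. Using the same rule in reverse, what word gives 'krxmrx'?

picnic

Each letter is replaced by its mirror in the alphabet: a↔z, b↔y, c↔x, and so on (the Atbash cipher).
Decoding krxmrx: k↔p, r↔i, x↔c, m↔n, r↔i, x↔c.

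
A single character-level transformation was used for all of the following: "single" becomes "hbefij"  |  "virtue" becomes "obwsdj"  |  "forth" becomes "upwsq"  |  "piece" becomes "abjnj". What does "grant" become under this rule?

s(18)→h(7) and i(8)→b(1) fit y≡11x+17 (mod 26); the inverse of 11 mod 26 is 19. This is an affine cipher: with a=0,…,z=25, each position x becomes (11x+17) mod 26.
On grant: g(6)→11·6+17≡5=f; r(17)→11·17+17≡22=w; a(0)→11·0+17≡17=r; n(13)→11·13+17≡4=e; t(19)→11·19+17≡18=s (all mod 26).

fwres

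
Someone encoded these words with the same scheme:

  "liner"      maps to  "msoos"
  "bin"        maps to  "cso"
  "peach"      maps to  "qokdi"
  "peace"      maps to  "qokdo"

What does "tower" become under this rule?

uyxos

The shift depends on letter class: consonant l→m is +1, but vowel i→s is +10. The rule splits by letter class: vowels +10, consonants +1.
Applying it to tower: t(cons)+1=u, o(vowel)+10=y, w(cons)+1=x, e(vowel)+10=o, r(cons)+1=s.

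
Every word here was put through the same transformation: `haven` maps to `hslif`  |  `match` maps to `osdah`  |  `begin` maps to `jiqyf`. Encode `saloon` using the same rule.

h(7)→h(7) and a(0)→s(18) fit y≡17x+18 (mod 26); the inverse of 17 mod 26 is 23. Treating letters as 0–25, the rule is x ↦ 17x + 18 (mod 26).
Applying it to saloon: s(18)→17·18+18≡12=m; a(0)→17·0+18≡18=s; l(11)→17·11+18≡23=x; o(14)→17·14+18≡22=w; o(14)→17·14+18≡22=w; n(13)→17·13+18≡5=f (all mod 26).

msxwwf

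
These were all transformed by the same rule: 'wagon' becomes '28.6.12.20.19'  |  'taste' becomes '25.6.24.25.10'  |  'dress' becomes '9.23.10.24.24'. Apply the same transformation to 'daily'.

w is letter #23 and maps to 28: an offset of 5. Each letter is replaced by its alphabet position (a=1..z=26) + 5.
For daily: d=4→9, a=1→6, i=9→14, l=12→17, y=25→30.

9.6.14.17.30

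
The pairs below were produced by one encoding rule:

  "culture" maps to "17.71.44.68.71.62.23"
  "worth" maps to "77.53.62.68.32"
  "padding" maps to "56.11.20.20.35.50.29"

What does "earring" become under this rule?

c(#3)→17 and u(#21)→71: differences scale by 3, so n = 3·pos + 8. Each letter becomes 3×(its alphabet position, a=1..z=26) + 8.
Applying it to earring: e=5→23, a=1→11, r=18→62, r=18→62, i=9→35, n=14→50, g=7→29.

23.11.62.62.35.50.29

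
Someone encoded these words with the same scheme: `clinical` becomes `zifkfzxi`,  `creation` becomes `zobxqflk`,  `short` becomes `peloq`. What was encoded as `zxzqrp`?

cactus

Every letter moves 23 places later in the alphabet, wrapping around z→a.
Decoding zxzqrp: z−23=c, x−23=a, z−23=c, q−23=t, r−23=u, p−23=s.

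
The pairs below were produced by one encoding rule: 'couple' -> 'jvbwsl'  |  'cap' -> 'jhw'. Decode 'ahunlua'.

Compare letters: c→j is +7, o→v is +7, u→b is +7 — a constant shift. It's a constant shift of +7 (ROT7).
Reversing it on ahunlua: a−7=t, h−7=a, u−7=n, n−7=g, l−7=e, u−7=n, a−7=t.

tangent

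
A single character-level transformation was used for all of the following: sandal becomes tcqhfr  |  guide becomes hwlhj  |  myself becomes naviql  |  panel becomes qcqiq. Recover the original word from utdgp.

The shift increases by 1 at each position, starting from +1: 1, 2, 3, ….
Decoding utdgp: u−1=t, t−2=r, d−3=a, g−4=c, p−5=k.

track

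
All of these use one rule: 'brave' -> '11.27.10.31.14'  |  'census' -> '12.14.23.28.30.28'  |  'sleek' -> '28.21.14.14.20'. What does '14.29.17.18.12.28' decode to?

b is letter #2 and maps to 11: an offset of 9. The number is (letter's place in the alphabet, a=1) + 9.
Undoing it on 14.29.17.18.12.28: 14→(14−9)÷1=5=e, 29→(29−9)÷1=20=t, 17→(17−9)÷1=8=h, 18→(18−9)÷1=9=i, 12→(12−9)÷1=3=c, 28→(28−9)÷1=19=s.

ethics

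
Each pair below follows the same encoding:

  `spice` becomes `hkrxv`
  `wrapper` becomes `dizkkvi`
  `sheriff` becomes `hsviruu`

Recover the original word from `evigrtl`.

vertigo

Each pair mirrors across the alphabet (s↔h, p↔k, i↔r): positions sum to 25. Letters are reflected about the middle of the alphabet (position → 25−position): Atbash.
Decoding evigrtl: e↔v, v↔e, i↔r, g↔t, r↔i, t↔g, l↔o.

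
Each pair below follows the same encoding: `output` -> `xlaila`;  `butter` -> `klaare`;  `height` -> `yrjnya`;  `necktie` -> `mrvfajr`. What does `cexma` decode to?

o(14)→x(23) and u(20)→l(11) fit y≡11x+25 (mod 26); the inverse of 11 mod 26 is 19. This is an affine cipher: with a=0,…,z=25, each position x becomes (11x+25) mod 26.
Decoding cexma: c(2)→19·(2−25)≡5=f; e(4)→19·(4−25)≡17=r; x(23)→19·(23−25)≡14=o; m(12)→19·(12−25)≡13=n; a(0)→19·(0−25)≡19=t (all mod 26).

front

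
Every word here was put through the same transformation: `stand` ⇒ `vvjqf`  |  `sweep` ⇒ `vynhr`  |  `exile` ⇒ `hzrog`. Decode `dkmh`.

aide

The shifts repeat in a cycle of length 3: positions 0,1,… shift by +3, +2, +9, then the pattern repeats.
Decoding dkmh: d−3=a, k−2=i, m−9=d, h−3=e.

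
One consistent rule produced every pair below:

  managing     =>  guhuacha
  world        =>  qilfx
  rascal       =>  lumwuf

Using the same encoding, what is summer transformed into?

moggyl

Compare letters: m→g is +20, a→u is +20, n→h is +20 — a constant shift. It's a constant shift of +20 (ROT20).
For summer: s+20=m, u+20=o, m+20=g, m+20=g, e+20=y, r+20=l.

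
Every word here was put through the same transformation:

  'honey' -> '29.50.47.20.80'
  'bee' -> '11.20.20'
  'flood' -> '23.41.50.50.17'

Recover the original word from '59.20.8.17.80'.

Each letter becomes 3×(its alphabet position, a=1..z=26) + 5.
Reversing it on 59.20.8.17.80: 59→(59−5)÷3=18=r, 20→(20−5)÷3=5=e, 8→(8−5)÷3=1=a, 17→(17−5)÷3=4=d, 80→(80−5)÷3=25=y.

ready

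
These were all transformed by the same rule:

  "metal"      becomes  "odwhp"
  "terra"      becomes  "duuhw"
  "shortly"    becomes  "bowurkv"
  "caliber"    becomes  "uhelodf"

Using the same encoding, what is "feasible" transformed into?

hoelvdhi

Two steps: reverse the string, then apply a Caesar shift of +3.
For feasible: reverse → elbisaef; then shift: e+3=h, l+3=o, b+3=e, i+3=l, s+3=v, a+3=d, e+3=h, f+3=i.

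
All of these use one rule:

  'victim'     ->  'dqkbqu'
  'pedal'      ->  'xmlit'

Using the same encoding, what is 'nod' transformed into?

Compare letters: v→d is +8, i→q is +8, c→k is +8 — a constant shift. Each letter is shifted forward by 8 in the alphabet (a Caesar shift of +8).
For nod: n+8=v, o+8=w, d+8=l.

vwl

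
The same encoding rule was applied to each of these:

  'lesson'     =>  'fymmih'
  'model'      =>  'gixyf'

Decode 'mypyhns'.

This is a Caesar cipher with shift 20.
Decoding mypyhns: m−20=s, y−20=e, p−20=v, y−20=e, h−20=n, n−20=t, s−20=y.

seventy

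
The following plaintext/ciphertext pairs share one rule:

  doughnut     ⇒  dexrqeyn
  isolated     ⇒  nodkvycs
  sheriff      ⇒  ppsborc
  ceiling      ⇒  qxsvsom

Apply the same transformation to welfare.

Read the word backwards and shift each letter +10.
On welfare: reverse → eraflew; then shift: e+10=o, r+10=b, a+10=k, f+10=p, l+10=v, e+10=o, w+10=g.

obkpvog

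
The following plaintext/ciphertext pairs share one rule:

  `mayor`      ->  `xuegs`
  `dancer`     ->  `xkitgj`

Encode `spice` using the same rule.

kiovy

The output letters match the input read backwards, each shifted +6: mayor reversed is royam. Read the word backwards and shift each letter +6.
For spice: reverse → ecips; then shift: e+6=k, c+6=i, i+6=o, p+6=v, s+6=y.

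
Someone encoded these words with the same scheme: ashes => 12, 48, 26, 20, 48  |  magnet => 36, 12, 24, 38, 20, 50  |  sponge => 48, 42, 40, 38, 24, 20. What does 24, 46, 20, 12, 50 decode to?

a(#1)→12 and s(#19)→48: differences scale by 2, so n = 2·pos + 10. The formula is n = 2×(alphabet index, a=1) + 10.
Decoding 24, 46, 20, 12, 50: 24→(24−10)÷2=7=g, 46→(46−10)÷2=18=r, 20→(20−10)÷2=5=e, 12→(12−10)÷2=1=a, 50→(50−10)÷2=20=t.

great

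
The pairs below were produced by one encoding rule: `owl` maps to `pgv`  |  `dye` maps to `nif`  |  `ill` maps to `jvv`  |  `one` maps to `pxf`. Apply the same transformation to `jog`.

The shift depends on letter class: consonant w→g is +10, but vowel o→p is +1. Two shifts are in play — +1 for a/e/i/o/u, +10 for every other letter.
For jog: j(cons)+10=t, o(vowel)+1=p, g(cons)+10=q.

tpq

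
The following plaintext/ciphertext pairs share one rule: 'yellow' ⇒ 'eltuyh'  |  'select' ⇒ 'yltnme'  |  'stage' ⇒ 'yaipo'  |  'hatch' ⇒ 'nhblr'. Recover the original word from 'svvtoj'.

monkey

In yellow: y→e is +6, e→l is +7, l→t is +8, l→u is +9 — the shift increases by 1 each position. The shift increases by 1 at each position, starting from +6: 6, 7, 8, ….
Decoding svvtoj: s−6=m, v−7=o, v−8=n, t−9=k, o−10=e, j−11=y.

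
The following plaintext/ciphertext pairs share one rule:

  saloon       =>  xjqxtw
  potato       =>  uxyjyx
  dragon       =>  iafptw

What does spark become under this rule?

Shifts by position in saloon: pos 0: s→x (+5), pos 1: a→j (+9), pos 2: l→q (+5), pos 3: o→x (+9) — repeating every 2. It's a Vigenère-style cipher with numeric key [5,9]: position i shifts by key[i mod 2].
Applying it to spark: s+5=x, p+9=y, a+5=f, r+9=a, k+5=p.

xyfap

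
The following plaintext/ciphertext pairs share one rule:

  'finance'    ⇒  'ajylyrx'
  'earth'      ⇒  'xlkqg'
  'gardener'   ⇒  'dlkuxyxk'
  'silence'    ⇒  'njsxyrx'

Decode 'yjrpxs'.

f(5)→a(0) and i(8)→j(9) fit y≡3x+11 (mod 26); the inverse of 3 mod 26 is 9. Treating letters as 0–25, the rule is x ↦ 3x + 11 (mod 26).
Decoding yjrpxs: y(24)→9·(24−11)≡13=n; j(9)→9·(9−11)≡8=i; r(17)→9·(17−11)≡2=c; p(15)→9·(15−11)≡10=k; x(23)→9·(23−11)≡4=e; s(18)→9·(18−11)≡11=l (all mod 26).

nickel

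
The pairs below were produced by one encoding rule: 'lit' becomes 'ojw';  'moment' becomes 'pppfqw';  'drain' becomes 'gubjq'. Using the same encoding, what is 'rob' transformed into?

upe

The shift depends on letter class: consonant l→o is +3, but vowel i→j is +1. Vowels shift forward by 1 and consonants shift forward by 3.
Applying it to rob: r(cons)+3=u, o(vowel)+1=p, b(cons)+3=e.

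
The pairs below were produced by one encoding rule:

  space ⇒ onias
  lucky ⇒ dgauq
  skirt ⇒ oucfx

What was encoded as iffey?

s(18)→o(14) and p(15)→n(13) fit y≡9x+8 (mod 26); the inverse of 9 mod 26 is 3. Treating letters as 0–25, the rule is x ↦ 9x + 8 (mod 26).
Decoding iffey: i(8)→3·(8−8)≡0=a; f(5)→3·(5−8)≡17=r; f(5)→3·(5−8)≡17=r; e(4)→3·(4−8)≡14=o; y(24)→3·(24−8)≡22=w (all mod 26).

arrow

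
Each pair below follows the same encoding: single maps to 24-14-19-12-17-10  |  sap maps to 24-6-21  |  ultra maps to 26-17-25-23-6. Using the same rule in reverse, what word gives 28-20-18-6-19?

woman

s is letter #19 and maps to 24: an offset of 5. Each letter is replaced by its alphabet position (a=1..z=26) + 5.
Undoing it on 28-20-18-6-19: 28→(28−5)÷1=23=w, 20→(20−5)÷1=15=o, 18→(18−5)÷1=13=m, 6→(6−5)÷1=1=a, 19→(19−5)÷1=14=n.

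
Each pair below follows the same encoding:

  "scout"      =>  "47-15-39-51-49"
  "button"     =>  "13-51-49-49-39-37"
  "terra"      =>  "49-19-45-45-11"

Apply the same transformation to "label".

s(#19)→47 and c(#3)→15: differences scale by 2, so n = 2·pos + 9. With a=1..z=26, the number is 2·pos + 9.
For label: l=12→33, a=1→11, b=2→13, e=5→19, l=12→33.

33-11-13-19-33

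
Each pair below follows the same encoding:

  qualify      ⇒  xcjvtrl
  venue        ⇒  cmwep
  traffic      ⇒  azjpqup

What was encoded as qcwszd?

In qualify: q→x is +7, u→c is +8, a→j is +9, l→v is +10 — the shift increases by 1 each position. The shift increases by 1 at each position, starting from +7: 7, 8, 9, ….
Reversing it on qcwszd: q−7=j, c−8=u, w−9=n, s−10=i, z−11=o, d−12=r.

junior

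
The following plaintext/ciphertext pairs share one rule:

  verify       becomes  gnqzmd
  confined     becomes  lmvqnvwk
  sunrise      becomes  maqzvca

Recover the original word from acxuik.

campus

The output letters match the input read backwards, each shifted +8: verify reversed is yfirev. Two steps: reverse the string, then apply a Caesar shift of +8.
Decoding acxuik: shift back: a−8=s, c−8=u, x−8=p, u−8=m, i−8=a, k−8=c → supmac; then reverse → campus.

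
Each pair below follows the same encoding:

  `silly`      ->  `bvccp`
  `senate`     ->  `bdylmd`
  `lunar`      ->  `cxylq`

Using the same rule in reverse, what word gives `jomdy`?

Treating letters as 0–25, the rule is x ↦ 11x + 11 (mod 26).
Undoing it on jomdy: j(9)→19·(9−11)≡14=o; o(14)→19·(14−11)≡5=f; m(12)→19·(12−11)≡19=t; d(3)→19·(3−11)≡4=e; y(24)→19·(24−11)≡13=n (all mod 26).

often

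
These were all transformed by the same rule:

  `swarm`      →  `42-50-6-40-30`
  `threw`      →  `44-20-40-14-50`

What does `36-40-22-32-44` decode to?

s(#19)→42 and w(#23)→50: differences scale by 2, so n = 2·pos + 4. Each letter becomes 2×(its alphabet position, a=1..z=26) + 4.
Decoding 36-40-22-32-44: 36→(36−4)÷2=16=p, 40→(40−4)÷2=18=r, 22→(22−4)÷2=9=i, 32→(32−4)÷2=14=n, 44→(44−4)÷2=20=t.

print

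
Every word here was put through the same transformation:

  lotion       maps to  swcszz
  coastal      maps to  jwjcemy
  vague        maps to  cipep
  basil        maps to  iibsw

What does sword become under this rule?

In lotion: l→s is +7, o→w is +8, t→c is +9, i→s is +10 — the shift increases by 1 each position. The shift increases by 1 at each position, starting from +7: 7, 8, 9, ….
Applying it to sword: s+7=z, w+8=e, o+9=x, r+10=b, d+11=o.

zexbo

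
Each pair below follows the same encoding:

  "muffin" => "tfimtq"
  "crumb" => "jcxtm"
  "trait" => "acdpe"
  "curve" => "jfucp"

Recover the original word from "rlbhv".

kayak

Shifts by position in muffin: pos 0: m→t (+7), pos 1: u→f (+11), pos 2: f→i (+3), pos 3: f→m (+7), pos 4: i→t (+11), pos 5: n→q (+3) — repeating every 3. It's a Vigenère-style cipher with numeric key [7,11,3]: position i shifts by key[i mod 3].
Reversing it on rlbhv: r−7=k, l−11=a, b−3=y, h−7=a, v−11=k.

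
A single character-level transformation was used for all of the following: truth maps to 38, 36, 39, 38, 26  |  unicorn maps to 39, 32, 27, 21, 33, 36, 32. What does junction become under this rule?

t is letter #20 and maps to 38: an offset of 18. The number is (letter's place in the alphabet, a=1) + 18.
Applying it to junction: j=10→28, u=21→39, n=14→32, c=3→21, t=20→38, i=9→27, o=15→33, n=14→32.

28, 39, 32, 21, 38, 27, 33, 32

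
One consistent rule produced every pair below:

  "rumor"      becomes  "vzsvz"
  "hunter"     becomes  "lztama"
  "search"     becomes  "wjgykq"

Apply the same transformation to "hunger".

lztnma

In rumor: r→v is +4, u→z is +5, m→s is +6, o→v is +7 — the shift increases by 1 each position. Each letter shifts forward by (position + 4), i.e. 4, 5, 6, … — the shift grows by one for each successive letter.
For hunger: h+4=l, u+5=z, n+6=t, g+7=n, e+8=m, r+9=a.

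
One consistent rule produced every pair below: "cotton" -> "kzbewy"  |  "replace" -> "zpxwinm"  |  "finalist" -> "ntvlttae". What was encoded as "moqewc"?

editor

It's a Vigenère-style cipher with numeric key [8,11]: position i shifts by key[i mod 2].
Reversing it on moqewc: m−8=e, o−11=d, q−8=i, e−11=t, w−8=o, c−11=r.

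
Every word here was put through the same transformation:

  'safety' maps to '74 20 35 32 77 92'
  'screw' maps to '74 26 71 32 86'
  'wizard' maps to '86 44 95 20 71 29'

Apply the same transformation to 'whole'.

86 41 62 53 32

With a=1..z=26, the number is 3·pos + 17.
On whole: w=23→86, h=8→41, o=15→62, l=12→53, e=5→32.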